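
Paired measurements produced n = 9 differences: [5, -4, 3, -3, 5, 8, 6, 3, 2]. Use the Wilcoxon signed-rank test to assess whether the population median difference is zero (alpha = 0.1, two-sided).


Step 1: Drop any zero differences (none here) and take |d_i|.
|d| = [5, 4, 3, 3, 5, 8, 6, 3, 2]
Step 2: Midrank |d_i| (ties get averaged ranks).
ranks: |5|->6.5, |4|->5, |3|->3, |3|->3, |5|->6.5, |8|->9, |6|->8, |3|->3, |2|->1
Step 3: Attach original signs; sum ranks with positive sign and with negative sign.
W+ = 6.5 + 3 + 6.5 + 9 + 8 + 3 + 1 = 37
W- = 5 + 3 = 8
(Check: W+ + W- = 45 should equal n(n+1)/2 = 45.)
Step 4: Test statistic W = min(W+, W-) = 8.
Step 5: Ties in |d|, so use the tie-corrected normal approximation.
        E[W] = n(n+1)/4 = 9*10/4 = 22.5.
        Tie groups: |d|=3 (t=3), |d|=5 (t=2); sum(t^3 - t) = 30.
        Var[W] = n(n+1)(2n+1)/24 - sum(t^3-t)/48 = 1710/24 - 30/48 = 70.625.
        z = (W - E[W]) / sqrt(Var[W]) = (8 - 22.5) / 8.4039 = -1.7254.
        Two-sided p = 2*Phi(z) = 0.084456.
Step 6: alpha = 0.1. reject H0.

W+ = 37, W- = 8, W = min = 8, p = 0.084456, reject H0.


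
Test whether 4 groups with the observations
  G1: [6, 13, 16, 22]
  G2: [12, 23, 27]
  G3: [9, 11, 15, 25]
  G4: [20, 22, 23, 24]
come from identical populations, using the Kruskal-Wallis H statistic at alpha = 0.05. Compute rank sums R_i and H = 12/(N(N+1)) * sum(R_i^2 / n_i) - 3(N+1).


Step 1: Combine all N = 15 observations and assign midranks.
sorted (value, group, rank): (6,G1,1), (9,G3,2), (11,G3,3), (12,G2,4), (13,G1,5), (15,G3,6), (16,G1,7), (20,G4,8), (22,G1,9.5), (22,G4,9.5), (23,G2,11.5), (23,G4,11.5), (24,G4,13), (25,G3,14), (27,G2,15)
Step 2: Sum ranks within each group.
R_1 = 22.5 (n_1 = 4)
R_2 = 30.5 (n_2 = 3)
R_3 = 25 (n_3 = 4)
R_4 = 42 (n_4 = 4)
Step 3: H = 12/(N(N+1)) * sum(R_i^2/n_i) - 3(N+1)
     = 12/(15*16) * (22.5^2/4 + 30.5^2/3 + 25^2/4 + 42^2/4) - 3*16
     = 0.050000 * 1033.9 - 48
     = 3.694792.
Step 4: Ties present; correction factor C = 1 - 12/(15^3 - 15) = 0.996429. Corrected H = 3.694792 / 0.996429 = 3.708035.
Step 5: Under H0, H ~ chi^2(3); p-value = 0.294766.
Step 6: alpha = 0.05. fail to reject H0.

H = 3.7080, df = 3, p = 0.294766, fail to reject H0.


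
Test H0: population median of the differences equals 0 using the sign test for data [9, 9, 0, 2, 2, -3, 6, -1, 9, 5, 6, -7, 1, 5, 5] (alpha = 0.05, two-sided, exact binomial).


Step 1: Discard zero differences. Original n = 15; n_eff = number of nonzero differences = 14.
Nonzero differences (with sign): +9, +9, +2, +2, -3, +6, -1, +9, +5, +6, -7, +1, +5, +5
Step 2: Count signs: positive = 11, negative = 3.
Step 3: Under H0: P(positive) = 0.5, so the number of positives S ~ Bin(14, 0.5).
Step 4: Two-sided exact p-value = sum of Bin(14,0.5) probabilities at or below the observed probability = 0.057373.
Step 5: alpha = 0.05. fail to reject H0.

n_eff = 14, pos = 11, neg = 3, p = 0.057373, fail to reject H0.


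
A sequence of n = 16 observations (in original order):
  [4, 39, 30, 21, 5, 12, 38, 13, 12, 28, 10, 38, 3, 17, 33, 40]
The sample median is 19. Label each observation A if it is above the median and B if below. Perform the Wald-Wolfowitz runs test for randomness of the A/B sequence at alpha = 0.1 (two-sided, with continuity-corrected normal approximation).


Step 1: Compute median = 19; label A = above, B = below.
Labels in order: BAAABBABBABABBAA  (n_A = 8, n_B = 8)
Step 2: Count runs R = 10.
Step 3: Under H0 (random ordering), E[R] = 2*n_A*n_B/(n_A+n_B) + 1 = 2*8*8/16 + 1 = 9.0000.
        Var[R] = 2*n_A*n_B*(2*n_A*n_B - n_A - n_B) / ((n_A+n_B)^2 * (n_A+n_B-1)) = 14336/3840 = 3.7333.
        SD[R] = 1.9322.
Step 4: Continuity-corrected z = (R - 0.5 - E[R]) / SD[R] = (10 - 0.5 - 9.0000) / 1.9322 = 0.2588.
Step 5: Two-sided p-value via normal approximation = 2*(1 - Phi(|z|)) = 0.795809.
Step 6: alpha = 0.1. fail to reject H0.

R = 10, z = 0.2588, p = 0.795809, fail to reject H0.


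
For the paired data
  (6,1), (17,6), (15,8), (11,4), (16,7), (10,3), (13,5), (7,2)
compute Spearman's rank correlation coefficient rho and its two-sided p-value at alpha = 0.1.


Step 1: Rank x and y separately (midranks; no ties here).
rank(x): 6->1, 17->8, 15->6, 11->4, 16->7, 10->3, 13->5, 7->2
rank(y): 1->1, 6->6, 8->8, 4->4, 7->7, 3->3, 5->5, 2->2
Step 2: d_i = R_x(i) - R_y(i); compute d_i^2.
  (1-1)^2=0, (8-6)^2=4, (6-8)^2=4, (4-4)^2=0, (7-7)^2=0, (3-3)^2=0, (5-5)^2=0, (2-2)^2=0
sum(d^2) = 8.
Step 3: rho = 1 - 6*8 / (8*(8^2 - 1)) = 1 - 48/504 = 0.904762.
Step 4: Under H0, t = rho * sqrt((n-2)/(1-rho^2)) = 5.2034 ~ t(6).
Step 5: Two-sided p-value from the t-distribution with 6 df = 0.002008.
Step 6: alpha = 0.1. reject H0.

rho = 0.9048, p = 0.002008, reject H0 at alpha = 0.1.


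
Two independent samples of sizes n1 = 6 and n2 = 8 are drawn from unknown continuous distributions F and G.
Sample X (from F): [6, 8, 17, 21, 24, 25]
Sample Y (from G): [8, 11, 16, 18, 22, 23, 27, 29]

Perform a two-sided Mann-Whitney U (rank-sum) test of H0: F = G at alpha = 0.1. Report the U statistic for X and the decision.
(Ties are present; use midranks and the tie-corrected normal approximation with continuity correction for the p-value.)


Step 1: Combine and sort all 14 observations; assign midranks.
sorted (value, group): (6,X), (8,X), (8,Y), (11,Y), (16,Y), (17,X), (18,Y), (21,X), (22,Y), (23,Y), (24,X), (25,X), (27,Y), (29,Y)
ranks: 6->1, 8->2.5, 8->2.5, 11->4, 16->5, 17->6, 18->7, 21->8, 22->9, 23->10, 24->11, 25->12, 27->13, 29->14
Step 2: Rank sum for X: R1 = 1 + 2.5 + 6 + 8 + 11 + 12 = 40.5.
Step 3: U_X = R1 - n1(n1+1)/2 = 40.5 - 6*7/2 = 40.5 - 21 = 19.5.
       U_Y = n1*n2 - U_X = 48 - 19.5 = 28.5.
Step 4: Ties are present, so use the tie-corrected normal approximation (with continuity correction) for the p-value.
Step 5: p-value = 0.605180; compare to alpha = 0.1. fail to reject H0.

U_X = 19.5, p = 0.605180, fail to reject H0 at alpha = 0.1.


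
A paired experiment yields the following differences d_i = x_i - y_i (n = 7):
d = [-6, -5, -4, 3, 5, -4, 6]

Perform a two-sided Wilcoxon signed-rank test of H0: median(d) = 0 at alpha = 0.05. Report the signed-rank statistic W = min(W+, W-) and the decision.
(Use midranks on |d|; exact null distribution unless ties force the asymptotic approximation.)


Step 1: Drop any zero differences (none here) and take |d_i|.
|d| = [6, 5, 4, 3, 5, 4, 6]
Step 2: Midrank |d_i| (ties get averaged ranks).
ranks: |6|->6.5, |5|->4.5, |4|->2.5, |3|->1, |5|->4.5, |4|->2.5, |6|->6.5
Step 3: Attach original signs; sum ranks with positive sign and with negative sign.
W+ = 1 + 4.5 + 6.5 = 12
W- = 6.5 + 4.5 + 2.5 + 2.5 = 16
(Check: W+ + W- = 28 should equal n(n+1)/2 = 28.)
Step 4: Test statistic W = min(W+, W-) = 12.
Step 5: Ties in |d|, so use the tie-corrected normal approximation.
        E[W] = n(n+1)/4 = 7*8/4 = 14.
        Tie groups: |d|=4 (t=2), |d|=5 (t=2), |d|=6 (t=2); sum(t^3 - t) = 18.
        Var[W] = n(n+1)(2n+1)/24 - sum(t^3-t)/48 = 840/24 - 18/48 = 34.625.
        z = (W - E[W]) / sqrt(Var[W]) = (12 - 14) / 5.8843 = -0.3399.
        Two-sided p = 2*Phi(z) = 0.733941.
Step 6: alpha = 0.05. fail to reject H0.

W+ = 12, W- = 16, W = min = 12, p = 0.733941, fail to reject H0.


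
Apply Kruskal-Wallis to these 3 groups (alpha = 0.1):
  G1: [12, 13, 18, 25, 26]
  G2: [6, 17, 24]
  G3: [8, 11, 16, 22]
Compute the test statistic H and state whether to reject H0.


Step 1: Combine all N = 12 observations and assign midranks.
sorted (value, group, rank): (6,G2,1), (8,G3,2), (11,G3,3), (12,G1,4), (13,G1,5), (16,G3,6), (17,G2,7), (18,G1,8), (22,G3,9), (24,G2,10), (25,G1,11), (26,G1,12)
Step 2: Sum ranks within each group.
R_1 = 40 (n_1 = 5)
R_2 = 18 (n_2 = 3)
R_3 = 20 (n_3 = 4)
Step 3: H = 12/(N(N+1)) * sum(R_i^2/n_i) - 3(N+1)
     = 12/(12*13) * (40^2/5 + 18^2/3 + 20^2/4) - 3*13
     = 0.076923 * 528 - 39
     = 1.615385.
Step 4: No ties, so H is used without correction.
Step 5: Under H0, H ~ chi^2(2); p-value = 0.445886.
Step 6: alpha = 0.1. fail to reject H0.

H = 1.6154, df = 2, p = 0.445886, fail to reject H0.


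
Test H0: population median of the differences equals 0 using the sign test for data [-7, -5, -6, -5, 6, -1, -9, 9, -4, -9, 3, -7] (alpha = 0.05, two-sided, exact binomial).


Step 1: Discard zero differences. Original n = 12; n_eff = number of nonzero differences = 12.
Nonzero differences (with sign): -7, -5, -6, -5, +6, -1, -9, +9, -4, -9, +3, -7
Step 2: Count signs: positive = 3, negative = 9.
Step 3: Under H0: P(positive) = 0.5, so the number of positives S ~ Bin(12, 0.5).
Step 4: Two-sided exact p-value = sum of Bin(12,0.5) probabilities at or below the observed probability = 0.145996.
Step 5: alpha = 0.05. fail to reject H0.

n_eff = 12, pos = 3, neg = 9, p = 0.145996, fail to reject H0.


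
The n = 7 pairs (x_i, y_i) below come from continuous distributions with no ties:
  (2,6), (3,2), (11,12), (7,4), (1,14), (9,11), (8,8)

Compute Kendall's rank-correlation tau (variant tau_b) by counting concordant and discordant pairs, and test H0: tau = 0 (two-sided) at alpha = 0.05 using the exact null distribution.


Step 1: Enumerate the 21 unordered pairs (i,j) with i<j and classify each by sign(x_j-x_i) * sign(y_j-y_i).
  (1,2):dx=+1,dy=-4->D; (1,3):dx=+9,dy=+6->C; (1,4):dx=+5,dy=-2->D; (1,5):dx=-1,dy=+8->D
  (1,6):dx=+7,dy=+5->C; (1,7):dx=+6,dy=+2->C; (2,3):dx=+8,dy=+10->C; (2,4):dx=+4,dy=+2->C
  (2,5):dx=-2,dy=+12->D; (2,6):dx=+6,dy=+9->C; (2,7):dx=+5,dy=+6->C; (3,4):dx=-4,dy=-8->C
  (3,5):dx=-10,dy=+2->D; (3,6):dx=-2,dy=-1->C; (3,7):dx=-3,dy=-4->C; (4,5):dx=-6,dy=+10->D
  (4,6):dx=+2,dy=+7->C; (4,7):dx=+1,dy=+4->C; (5,6):dx=+8,dy=-3->D; (5,7):dx=+7,dy=-6->D
  (6,7):dx=-1,dy=-3->C
Step 2: C = 13, D = 8, total pairs = 21.
Step 3: tau = (C - D)/(n(n-1)/2) = (13 - 8)/21 = 0.238095.
Step 4: Exact two-sided p-value (enumerate n! = 5040 permutations of y under H0): p = 0.561905.
Step 5: alpha = 0.05. fail to reject H0.

tau_b = 0.2381 (C=13, D=8), p = 0.561905, fail to reject H0.


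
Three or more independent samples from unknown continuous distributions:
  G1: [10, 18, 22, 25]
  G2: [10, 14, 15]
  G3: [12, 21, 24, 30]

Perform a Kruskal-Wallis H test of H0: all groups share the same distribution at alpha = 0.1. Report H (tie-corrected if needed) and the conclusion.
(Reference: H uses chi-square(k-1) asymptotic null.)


Step 1: Combine all N = 11 observations and assign midranks.
sorted (value, group, rank): (10,G1,1.5), (10,G2,1.5), (12,G3,3), (14,G2,4), (15,G2,5), (18,G1,6), (21,G3,7), (22,G1,8), (24,G3,9), (25,G1,10), (30,G3,11)
Step 2: Sum ranks within each group.
R_1 = 25.5 (n_1 = 4)
R_2 = 10.5 (n_2 = 3)
R_3 = 30 (n_3 = 4)
Step 3: H = 12/(N(N+1)) * sum(R_i^2/n_i) - 3(N+1)
     = 12/(11*12) * (25.5^2/4 + 10.5^2/3 + 30^2/4) - 3*12
     = 0.090909 * 424.312 - 36
     = 2.573864.
Step 4: Ties present; correction factor C = 1 - 6/(11^3 - 11) = 0.995455. Corrected H = 2.573864 / 0.995455 = 2.585616.
Step 5: Under H0, H ~ chi^2(2); p-value = 0.274499.
Step 6: alpha = 0.1. fail to reject H0.

H = 2.5856, df = 2, p = 0.274499, fail to reject H0.


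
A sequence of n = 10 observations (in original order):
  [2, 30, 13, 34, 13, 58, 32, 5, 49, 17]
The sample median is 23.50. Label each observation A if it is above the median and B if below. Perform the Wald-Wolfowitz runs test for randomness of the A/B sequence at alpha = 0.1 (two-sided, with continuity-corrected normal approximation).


Step 1: Compute median = 23.50; label A = above, B = below.
Labels in order: BABABAABAB  (n_A = 5, n_B = 5)
Step 2: Count runs R = 9.
Step 3: Under H0 (random ordering), E[R] = 2*n_A*n_B/(n_A+n_B) + 1 = 2*5*5/10 + 1 = 6.0000.
        Var[R] = 2*n_A*n_B*(2*n_A*n_B - n_A - n_B) / ((n_A+n_B)^2 * (n_A+n_B-1)) = 2000/900 = 2.2222.
        SD[R] = 1.4907.
Step 4: Continuity-corrected z = (R - 0.5 - E[R]) / SD[R] = (9 - 0.5 - 6.0000) / 1.4907 = 1.6771.
Step 5: Two-sided p-value via normal approximation = 2*(1 - Phi(|z|)) = 0.093533.
Step 6: alpha = 0.1. reject H0.

R = 9, z = 1.6771, p = 0.093533, reject H0.


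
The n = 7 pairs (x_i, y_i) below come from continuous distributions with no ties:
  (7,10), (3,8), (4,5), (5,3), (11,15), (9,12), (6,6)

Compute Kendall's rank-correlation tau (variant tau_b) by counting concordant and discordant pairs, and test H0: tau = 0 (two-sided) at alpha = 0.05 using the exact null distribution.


Step 1: Enumerate the 21 unordered pairs (i,j) with i<j and classify each by sign(x_j-x_i) * sign(y_j-y_i).
  (1,2):dx=-4,dy=-2->C; (1,3):dx=-3,dy=-5->C; (1,4):dx=-2,dy=-7->C; (1,5):dx=+4,dy=+5->C
  (1,6):dx=+2,dy=+2->C; (1,7):dx=-1,dy=-4->C; (2,3):dx=+1,dy=-3->D; (2,4):dx=+2,dy=-5->D
  (2,5):dx=+8,dy=+7->C; (2,6):dx=+6,dy=+4->C; (2,7):dx=+3,dy=-2->D; (3,4):dx=+1,dy=-2->D
  (3,5):dx=+7,dy=+10->C; (3,6):dx=+5,dy=+7->C; (3,7):dx=+2,dy=+1->C; (4,5):dx=+6,dy=+12->C
  (4,6):dx=+4,dy=+9->C; (4,7):dx=+1,dy=+3->C; (5,6):dx=-2,dy=-3->C; (5,7):dx=-5,dy=-9->C
  (6,7):dx=-3,dy=-6->C
Step 2: C = 17, D = 4, total pairs = 21.
Step 3: tau = (C - D)/(n(n-1)/2) = (17 - 4)/21 = 0.619048.
Step 4: Exact two-sided p-value (enumerate n! = 5040 permutations of y under H0): p = 0.069048.
Step 5: alpha = 0.05. fail to reject H0.

tau_b = 0.6190 (C=17, D=4), p = 0.069048, fail to reject H0.


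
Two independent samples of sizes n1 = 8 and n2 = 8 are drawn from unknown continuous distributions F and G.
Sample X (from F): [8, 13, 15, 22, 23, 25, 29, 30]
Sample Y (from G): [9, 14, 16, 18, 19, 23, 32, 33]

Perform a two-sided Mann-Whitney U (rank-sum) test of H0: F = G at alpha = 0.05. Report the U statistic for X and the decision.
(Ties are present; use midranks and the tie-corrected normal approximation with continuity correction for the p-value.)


Step 1: Combine and sort all 16 observations; assign midranks.
sorted (value, group): (8,X), (9,Y), (13,X), (14,Y), (15,X), (16,Y), (18,Y), (19,Y), (22,X), (23,X), (23,Y), (25,X), (29,X), (30,X), (32,Y), (33,Y)
ranks: 8->1, 9->2, 13->3, 14->4, 15->5, 16->6, 18->7, 19->8, 22->9, 23->10.5, 23->10.5, 25->12, 29->13, 30->14, 32->15, 33->16
Step 2: Rank sum for X: R1 = 1 + 3 + 5 + 9 + 10.5 + 12 + 13 + 14 = 67.5.
Step 3: U_X = R1 - n1(n1+1)/2 = 67.5 - 8*9/2 = 67.5 - 36 = 31.5.
       U_Y = n1*n2 - U_X = 64 - 31.5 = 32.5.
Step 4: Ties are present, so use the tie-corrected normal approximation (with continuity correction) for the p-value.
Step 5: p-value = 1.000000; compare to alpha = 0.05. fail to reject H0.

U_X = 31.5, p = 1.000000, fail to reject H0 at alpha = 0.05.


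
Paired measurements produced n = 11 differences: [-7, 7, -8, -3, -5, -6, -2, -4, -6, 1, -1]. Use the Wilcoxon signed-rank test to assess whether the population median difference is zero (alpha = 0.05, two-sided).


Step 1: Drop any zero differences (none here) and take |d_i|.
|d| = [7, 7, 8, 3, 5, 6, 2, 4, 6, 1, 1]
Step 2: Midrank |d_i| (ties get averaged ranks).
ranks: |7|->9.5, |7|->9.5, |8|->11, |3|->4, |5|->6, |6|->7.5, |2|->3, |4|->5, |6|->7.5, |1|->1.5, |1|->1.5
Step 3: Attach original signs; sum ranks with positive sign and with negative sign.
W+ = 9.5 + 1.5 = 11
W- = 9.5 + 11 + 4 + 6 + 7.5 + 3 + 5 + 7.5 + 1.5 = 55
(Check: W+ + W- = 66 should equal n(n+1)/2 = 66.)
Step 4: Test statistic W = min(W+, W-) = 11.
Step 5: Ties in |d|, so use the tie-corrected normal approximation.
        E[W] = n(n+1)/4 = 11*12/4 = 33.
        Tie groups: |d|=1 (t=2), |d|=6 (t=2), |d|=7 (t=2); sum(t^3 - t) = 18.
        Var[W] = n(n+1)(2n+1)/24 - sum(t^3-t)/48 = 3036/24 - 18/48 = 126.125.
        z = (W - E[W]) / sqrt(Var[W]) = (11 - 33) / 11.2305 = -1.9589.
        Two-sided p = 2*Phi(z) = 0.050119.
Step 6: alpha = 0.05. fail to reject H0.

W+ = 11, W- = 55, W = min = 11, p = 0.050119, fail to reject H0.


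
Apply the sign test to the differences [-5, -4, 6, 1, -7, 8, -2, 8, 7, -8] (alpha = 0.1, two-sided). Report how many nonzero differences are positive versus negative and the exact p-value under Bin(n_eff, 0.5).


Step 1: Discard zero differences. Original n = 10; n_eff = number of nonzero differences = 10.
Nonzero differences (with sign): -5, -4, +6, +1, -7, +8, -2, +8, +7, -8
Step 2: Count signs: positive = 5, negative = 5.
Step 3: Under H0: P(positive) = 0.5, so the number of positives S ~ Bin(10, 0.5).
Step 4: Two-sided exact p-value = sum of Bin(10,0.5) probabilities at or below the observed probability = 1.000000.
Step 5: alpha = 0.1. fail to reject H0.

n_eff = 10, pos = 5, neg = 5, p = 1.000000, fail to reject H0.


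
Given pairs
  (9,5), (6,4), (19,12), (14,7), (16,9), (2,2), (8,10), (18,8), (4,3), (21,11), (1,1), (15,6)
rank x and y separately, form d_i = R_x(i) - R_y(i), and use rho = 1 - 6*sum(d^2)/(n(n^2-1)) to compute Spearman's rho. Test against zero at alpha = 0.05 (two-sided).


Step 1: Rank x and y separately (midranks; no ties here).
rank(x): 9->6, 6->4, 19->11, 14->7, 16->9, 2->2, 8->5, 18->10, 4->3, 21->12, 1->1, 15->8
rank(y): 5->5, 4->4, 12->12, 7->7, 9->9, 2->2, 10->10, 8->8, 3->3, 11->11, 1->1, 6->6
Step 2: d_i = R_x(i) - R_y(i); compute d_i^2.
  (6-5)^2=1, (4-4)^2=0, (11-12)^2=1, (7-7)^2=0, (9-9)^2=0, (2-2)^2=0, (5-10)^2=25, (10-8)^2=4, (3-3)^2=0, (12-11)^2=1, (1-1)^2=0, (8-6)^2=4
sum(d^2) = 36.
Step 3: rho = 1 - 6*36 / (12*(12^2 - 1)) = 1 - 216/1716 = 0.874126.
Step 4: Under H0, t = rho * sqrt((n-2)/(1-rho^2)) = 5.6912 ~ t(10).
Step 5: Two-sided p-value from the t-distribution with 10 df = 0.000201.
Step 6: alpha = 0.05. reject H0.

rho = 0.8741, p = 0.000201, reject H0 at alpha = 0.05.


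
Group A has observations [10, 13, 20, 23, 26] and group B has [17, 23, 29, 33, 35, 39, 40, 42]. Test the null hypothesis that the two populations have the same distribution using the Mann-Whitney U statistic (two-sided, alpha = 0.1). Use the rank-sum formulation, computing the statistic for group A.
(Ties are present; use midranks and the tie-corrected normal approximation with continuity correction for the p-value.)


Step 1: Combine and sort all 13 observations; assign midranks.
sorted (value, group): (10,X), (13,X), (17,Y), (20,X), (23,X), (23,Y), (26,X), (29,Y), (33,Y), (35,Y), (39,Y), (40,Y), (42,Y)
ranks: 10->1, 13->2, 17->3, 20->4, 23->5.5, 23->5.5, 26->7, 29->8, 33->9, 35->10, 39->11, 40->12, 42->13
Step 2: Rank sum for X: R1 = 1 + 2 + 4 + 5.5 + 7 = 19.5.
Step 3: U_X = R1 - n1(n1+1)/2 = 19.5 - 5*6/2 = 19.5 - 15 = 4.5.
       U_Y = n1*n2 - U_X = 40 - 4.5 = 35.5.
Step 4: Ties are present, so use the tie-corrected normal approximation (with continuity correction) for the p-value.
Step 5: p-value = 0.027892; compare to alpha = 0.1. reject H0.

U_X = 4.5, p = 0.027892, reject H0 at alpha = 0.1.


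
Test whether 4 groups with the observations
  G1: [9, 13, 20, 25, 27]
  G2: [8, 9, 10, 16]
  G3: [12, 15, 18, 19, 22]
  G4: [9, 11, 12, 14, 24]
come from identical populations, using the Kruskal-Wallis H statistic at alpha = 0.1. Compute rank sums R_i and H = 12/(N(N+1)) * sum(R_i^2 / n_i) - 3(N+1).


Step 1: Combine all N = 19 observations and assign midranks.
sorted (value, group, rank): (8,G2,1), (9,G1,3), (9,G2,3), (9,G4,3), (10,G2,5), (11,G4,6), (12,G3,7.5), (12,G4,7.5), (13,G1,9), (14,G4,10), (15,G3,11), (16,G2,12), (18,G3,13), (19,G3,14), (20,G1,15), (22,G3,16), (24,G4,17), (25,G1,18), (27,G1,19)
Step 2: Sum ranks within each group.
R_1 = 64 (n_1 = 5)
R_2 = 21 (n_2 = 4)
R_3 = 61.5 (n_3 = 5)
R_4 = 43.5 (n_4 = 5)
Step 3: H = 12/(N(N+1)) * sum(R_i^2/n_i) - 3(N+1)
     = 12/(19*20) * (64^2/5 + 21^2/4 + 61.5^2/5 + 43.5^2/5) - 3*20
     = 0.031579 * 2064.35 - 60
     = 5.190000.
Step 4: Ties present; correction factor C = 1 - 30/(19^3 - 19) = 0.995614. Corrected H = 5.190000 / 0.995614 = 5.212863.
Step 5: Under H0, H ~ chi^2(3); p-value = 0.156858.
Step 6: alpha = 0.1. fail to reject H0.

H = 5.2129, df = 3, p = 0.156858, fail to reject H0.


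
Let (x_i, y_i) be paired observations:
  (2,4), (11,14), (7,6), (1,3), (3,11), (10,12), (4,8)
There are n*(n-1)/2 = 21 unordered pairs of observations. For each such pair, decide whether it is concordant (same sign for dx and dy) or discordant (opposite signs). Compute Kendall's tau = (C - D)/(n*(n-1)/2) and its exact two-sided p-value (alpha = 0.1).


Step 1: Enumerate the 21 unordered pairs (i,j) with i<j and classify each by sign(x_j-x_i) * sign(y_j-y_i).
  (1,2):dx=+9,dy=+10->C; (1,3):dx=+5,dy=+2->C; (1,4):dx=-1,dy=-1->C; (1,5):dx=+1,dy=+7->C
  (1,6):dx=+8,dy=+8->C; (1,7):dx=+2,dy=+4->C; (2,3):dx=-4,dy=-8->C; (2,4):dx=-10,dy=-11->C
  (2,5):dx=-8,dy=-3->C; (2,6):dx=-1,dy=-2->C; (2,7):dx=-7,dy=-6->C; (3,4):dx=-6,dy=-3->C
  (3,5):dx=-4,dy=+5->D; (3,6):dx=+3,dy=+6->C; (3,7):dx=-3,dy=+2->D; (4,5):dx=+2,dy=+8->C
  (4,6):dx=+9,dy=+9->C; (4,7):dx=+3,dy=+5->C; (5,6):dx=+7,dy=+1->C; (5,7):dx=+1,dy=-3->D
  (6,7):dx=-6,dy=-4->C
Step 2: C = 18, D = 3, total pairs = 21.
Step 3: tau = (C - D)/(n(n-1)/2) = (18 - 3)/21 = 0.714286.
Step 4: Exact two-sided p-value (enumerate n! = 5040 permutations of y under H0): p = 0.030159.
Step 5: alpha = 0.1. reject H0.

tau_b = 0.7143 (C=18, D=3), p = 0.030159, reject H0.


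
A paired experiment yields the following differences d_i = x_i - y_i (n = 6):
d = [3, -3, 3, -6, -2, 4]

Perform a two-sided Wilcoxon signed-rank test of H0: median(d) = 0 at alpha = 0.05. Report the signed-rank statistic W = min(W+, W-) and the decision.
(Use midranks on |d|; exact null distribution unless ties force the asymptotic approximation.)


Step 1: Drop any zero differences (none here) and take |d_i|.
|d| = [3, 3, 3, 6, 2, 4]
Step 2: Midrank |d_i| (ties get averaged ranks).
ranks: |3|->3, |3|->3, |3|->3, |6|->6, |2|->1, |4|->5
Step 3: Attach original signs; sum ranks with positive sign and with negative sign.
W+ = 3 + 3 + 5 = 11
W- = 3 + 6 + 1 = 10
(Check: W+ + W- = 21 should equal n(n+1)/2 = 21.)
Step 4: Test statistic W = min(W+, W-) = 10.
Step 5: Ties in |d|, so use the tie-corrected normal approximation.
        E[W] = n(n+1)/4 = 6*7/4 = 10.5.
        Tie groups: |d|=3 (t=3); sum(t^3 - t) = 24.
        Var[W] = n(n+1)(2n+1)/24 - sum(t^3-t)/48 = 546/24 - 24/48 = 22.25.
        z = (W - E[W]) / sqrt(Var[W]) = (10 - 10.5) / 4.7170 = -0.1060.
        Two-sided p = 2*Phi(z) = 0.915583.
Step 6: alpha = 0.05. fail to reject H0.

W+ = 11, W- = 10, W = min = 10, p = 0.915583, fail to reject H0.


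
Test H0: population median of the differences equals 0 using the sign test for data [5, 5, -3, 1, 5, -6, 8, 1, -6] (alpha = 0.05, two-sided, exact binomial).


Step 1: Discard zero differences. Original n = 9; n_eff = number of nonzero differences = 9.
Nonzero differences (with sign): +5, +5, -3, +1, +5, -6, +8, +1, -6
Step 2: Count signs: positive = 6, negative = 3.
Step 3: Under H0: P(positive) = 0.5, so the number of positives S ~ Bin(9, 0.5).
Step 4: Two-sided exact p-value = sum of Bin(9,0.5) probabilities at or below the observed probability = 0.507812.
Step 5: alpha = 0.05. fail to reject H0.

n_eff = 9, pos = 6, neg = 3, p = 0.507812, fail to reject H0.


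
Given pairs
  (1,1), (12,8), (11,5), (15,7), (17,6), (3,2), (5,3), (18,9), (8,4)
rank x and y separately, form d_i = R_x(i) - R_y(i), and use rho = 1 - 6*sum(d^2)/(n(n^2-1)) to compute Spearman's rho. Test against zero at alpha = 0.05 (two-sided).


Step 1: Rank x and y separately (midranks; no ties here).
rank(x): 1->1, 12->6, 11->5, 15->7, 17->8, 3->2, 5->3, 18->9, 8->4
rank(y): 1->1, 8->8, 5->5, 7->7, 6->6, 2->2, 3->3, 9->9, 4->4
Step 2: d_i = R_x(i) - R_y(i); compute d_i^2.
  (1-1)^2=0, (6-8)^2=4, (5-5)^2=0, (7-7)^2=0, (8-6)^2=4, (2-2)^2=0, (3-3)^2=0, (9-9)^2=0, (4-4)^2=0
sum(d^2) = 8.
Step 3: rho = 1 - 6*8 / (9*(9^2 - 1)) = 1 - 48/720 = 0.933333.
Step 4: Under H0, t = rho * sqrt((n-2)/(1-rho^2)) = 6.8783 ~ t(7).
Step 5: Two-sided p-value from the t-distribution with 7 df = 0.000236.
Step 6: alpha = 0.05. reject H0.

rho = 0.9333, p = 0.000236, reject H0 at alpha = 0.05.


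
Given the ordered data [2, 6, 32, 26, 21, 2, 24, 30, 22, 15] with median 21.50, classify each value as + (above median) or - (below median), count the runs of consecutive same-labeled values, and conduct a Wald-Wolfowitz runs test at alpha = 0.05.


Step 1: Compute median = 21.50; label A = above, B = below.
Labels in order: BBAABBAAAB  (n_A = 5, n_B = 5)
Step 2: Count runs R = 5.
Step 3: Under H0 (random ordering), E[R] = 2*n_A*n_B/(n_A+n_B) + 1 = 2*5*5/10 + 1 = 6.0000.
        Var[R] = 2*n_A*n_B*(2*n_A*n_B - n_A - n_B) / ((n_A+n_B)^2 * (n_A+n_B-1)) = 2000/900 = 2.2222.
        SD[R] = 1.4907.
Step 4: Continuity-corrected z = (R + 0.5 - E[R]) / SD[R] = (5 + 0.5 - 6.0000) / 1.4907 = -0.3354.
Step 5: Two-sided p-value via normal approximation = 2*(1 - Phi(|z|)) = 0.737316.
Step 6: alpha = 0.05. fail to reject H0.

R = 5, z = -0.3354, p = 0.737316, fail to reject H0.


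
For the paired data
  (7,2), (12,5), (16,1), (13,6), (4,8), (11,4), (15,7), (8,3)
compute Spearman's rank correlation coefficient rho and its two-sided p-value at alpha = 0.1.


Step 1: Rank x and y separately (midranks; no ties here).
rank(x): 7->2, 12->5, 16->8, 13->6, 4->1, 11->4, 15->7, 8->3
rank(y): 2->2, 5->5, 1->1, 6->6, 8->8, 4->4, 7->7, 3->3
Step 2: d_i = R_x(i) - R_y(i); compute d_i^2.
  (2-2)^2=0, (5-5)^2=0, (8-1)^2=49, (6-6)^2=0, (1-8)^2=49, (4-4)^2=0, (7-7)^2=0, (3-3)^2=0
sum(d^2) = 98.
Step 3: rho = 1 - 6*98 / (8*(8^2 - 1)) = 1 - 588/504 = -0.166667.
Step 4: Under H0, t = rho * sqrt((n-2)/(1-rho^2)) = -0.4140 ~ t(6).
Step 5: Two-sided p-value from the t-distribution with 6 df = 0.693239.
Step 6: alpha = 0.1. fail to reject H0.

rho = -0.1667, p = 0.693239, fail to reject H0 at alpha = 0.1.


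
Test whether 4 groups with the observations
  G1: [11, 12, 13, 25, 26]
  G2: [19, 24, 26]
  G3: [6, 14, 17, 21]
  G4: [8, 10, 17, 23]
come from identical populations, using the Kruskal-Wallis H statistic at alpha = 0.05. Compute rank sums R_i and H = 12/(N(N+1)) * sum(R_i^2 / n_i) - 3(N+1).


Step 1: Combine all N = 16 observations and assign midranks.
sorted (value, group, rank): (6,G3,1), (8,G4,2), (10,G4,3), (11,G1,4), (12,G1,5), (13,G1,6), (14,G3,7), (17,G3,8.5), (17,G4,8.5), (19,G2,10), (21,G3,11), (23,G4,12), (24,G2,13), (25,G1,14), (26,G1,15.5), (26,G2,15.5)
Step 2: Sum ranks within each group.
R_1 = 44.5 (n_1 = 5)
R_2 = 38.5 (n_2 = 3)
R_3 = 27.5 (n_3 = 4)
R_4 = 25.5 (n_4 = 4)
Step 3: H = 12/(N(N+1)) * sum(R_i^2/n_i) - 3(N+1)
     = 12/(16*17) * (44.5^2/5 + 38.5^2/3 + 27.5^2/4 + 25.5^2/4) - 3*17
     = 0.044118 * 1241.76 - 51
     = 3.783456.
Step 4: Ties present; correction factor C = 1 - 12/(16^3 - 16) = 0.997059. Corrected H = 3.783456 / 0.997059 = 3.794617.
Step 5: Under H0, H ~ chi^2(3); p-value = 0.284513.
Step 6: alpha = 0.05. fail to reject H0.

H = 3.7946, df = 3, p = 0.284513, fail to reject H0.


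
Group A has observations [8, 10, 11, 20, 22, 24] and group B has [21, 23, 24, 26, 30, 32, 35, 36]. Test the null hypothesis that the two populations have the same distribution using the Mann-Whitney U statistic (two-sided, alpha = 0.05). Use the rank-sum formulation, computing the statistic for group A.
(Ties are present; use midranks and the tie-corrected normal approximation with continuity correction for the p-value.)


Step 1: Combine and sort all 14 observations; assign midranks.
sorted (value, group): (8,X), (10,X), (11,X), (20,X), (21,Y), (22,X), (23,Y), (24,X), (24,Y), (26,Y), (30,Y), (32,Y), (35,Y), (36,Y)
ranks: 8->1, 10->2, 11->3, 20->4, 21->5, 22->6, 23->7, 24->8.5, 24->8.5, 26->10, 30->11, 32->12, 35->13, 36->14
Step 2: Rank sum for X: R1 = 1 + 2 + 3 + 4 + 6 + 8.5 = 24.5.
Step 3: U_X = R1 - n1(n1+1)/2 = 24.5 - 6*7/2 = 24.5 - 21 = 3.5.
       U_Y = n1*n2 - U_X = 48 - 3.5 = 44.5.
Step 4: Ties are present, so use the tie-corrected normal approximation (with continuity correction) for the p-value.
Step 5: p-value = 0.009743; compare to alpha = 0.05. reject H0.

U_X = 3.5, p = 0.009743, reject H0 at alpha = 0.05.


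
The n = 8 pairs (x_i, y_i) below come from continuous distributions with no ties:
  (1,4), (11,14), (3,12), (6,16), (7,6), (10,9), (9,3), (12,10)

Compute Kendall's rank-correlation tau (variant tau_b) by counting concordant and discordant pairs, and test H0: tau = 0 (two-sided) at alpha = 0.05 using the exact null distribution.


Step 1: Enumerate the 28 unordered pairs (i,j) with i<j and classify each by sign(x_j-x_i) * sign(y_j-y_i).
  (1,2):dx=+10,dy=+10->C; (1,3):dx=+2,dy=+8->C; (1,4):dx=+5,dy=+12->C; (1,5):dx=+6,dy=+2->C
  (1,6):dx=+9,dy=+5->C; (1,7):dx=+8,dy=-1->D; (1,8):dx=+11,dy=+6->C; (2,3):dx=-8,dy=-2->C
  (2,4):dx=-5,dy=+2->D; (2,5):dx=-4,dy=-8->C; (2,6):dx=-1,dy=-5->C; (2,7):dx=-2,dy=-11->C
  (2,8):dx=+1,dy=-4->D; (3,4):dx=+3,dy=+4->C; (3,5):dx=+4,dy=-6->D; (3,6):dx=+7,dy=-3->D
  (3,7):dx=+6,dy=-9->D; (3,8):dx=+9,dy=-2->D; (4,5):dx=+1,dy=-10->D; (4,6):dx=+4,dy=-7->D
  (4,7):dx=+3,dy=-13->D; (4,8):dx=+6,dy=-6->D; (5,6):dx=+3,dy=+3->C; (5,7):dx=+2,dy=-3->D
  (5,8):dx=+5,dy=+4->C; (6,7):dx=-1,dy=-6->C; (6,8):dx=+2,dy=+1->C; (7,8):dx=+3,dy=+7->C
Step 2: C = 16, D = 12, total pairs = 28.
Step 3: tau = (C - D)/(n(n-1)/2) = (16 - 12)/28 = 0.142857.
Step 4: Exact two-sided p-value (enumerate n! = 40320 permutations of y under H0): p = 0.719544.
Step 5: alpha = 0.05. fail to reject H0.

tau_b = 0.1429 (C=16, D=12), p = 0.719544, fail to reject H0.


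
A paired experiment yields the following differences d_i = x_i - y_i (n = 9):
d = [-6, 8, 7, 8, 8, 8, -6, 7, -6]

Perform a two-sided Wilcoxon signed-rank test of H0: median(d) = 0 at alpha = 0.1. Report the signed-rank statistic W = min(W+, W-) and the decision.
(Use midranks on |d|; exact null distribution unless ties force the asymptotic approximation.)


Step 1: Drop any zero differences (none here) and take |d_i|.
|d| = [6, 8, 7, 8, 8, 8, 6, 7, 6]
Step 2: Midrank |d_i| (ties get averaged ranks).
ranks: |6|->2, |8|->7.5, |7|->4.5, |8|->7.5, |8|->7.5, |8|->7.5, |6|->2, |7|->4.5, |6|->2
Step 3: Attach original signs; sum ranks with positive sign and with negative sign.
W+ = 7.5 + 4.5 + 7.5 + 7.5 + 7.5 + 4.5 = 39
W- = 2 + 2 + 2 = 6
(Check: W+ + W- = 45 should equal n(n+1)/2 = 45.)
Step 4: Test statistic W = min(W+, W-) = 6.
Step 5: Ties in |d|, so use the tie-corrected normal approximation.
        E[W] = n(n+1)/4 = 9*10/4 = 22.5.
        Tie groups: |d|=6 (t=3), |d|=7 (t=2), |d|=8 (t=4); sum(t^3 - t) = 90.
        Var[W] = n(n+1)(2n+1)/24 - sum(t^3-t)/48 = 1710/24 - 90/48 = 69.375.
        z = (W - E[W]) / sqrt(Var[W]) = (6 - 22.5) / 8.3292 = -1.9810.
        Two-sided p = 2*Phi(z) = 0.047592.
Step 6: alpha = 0.1. reject H0.

W+ = 39, W- = 6, W = min = 6, p = 0.047592, reject H0.


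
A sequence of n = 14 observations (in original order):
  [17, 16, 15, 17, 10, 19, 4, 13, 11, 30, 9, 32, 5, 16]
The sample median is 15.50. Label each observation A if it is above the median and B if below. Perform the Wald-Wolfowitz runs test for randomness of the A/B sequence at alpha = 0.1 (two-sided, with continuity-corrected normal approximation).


Step 1: Compute median = 15.50; label A = above, B = below.
Labels in order: AABABABBBABABA  (n_A = 7, n_B = 7)
Step 2: Count runs R = 11.
Step 3: Under H0 (random ordering), E[R] = 2*n_A*n_B/(n_A+n_B) + 1 = 2*7*7/14 + 1 = 8.0000.
        Var[R] = 2*n_A*n_B*(2*n_A*n_B - n_A - n_B) / ((n_A+n_B)^2 * (n_A+n_B-1)) = 8232/2548 = 3.2308.
        SD[R] = 1.7974.
Step 4: Continuity-corrected z = (R - 0.5 - E[R]) / SD[R] = (11 - 0.5 - 8.0000) / 1.7974 = 1.3909.
Step 5: Two-sided p-value via normal approximation = 2*(1 - Phi(|z|)) = 0.164264.
Step 6: alpha = 0.1. fail to reject H0.

R = 11, z = 1.3909, p = 0.164264, fail to reject H0.


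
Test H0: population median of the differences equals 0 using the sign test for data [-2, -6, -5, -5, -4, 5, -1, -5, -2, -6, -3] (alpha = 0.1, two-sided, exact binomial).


Step 1: Discard zero differences. Original n = 11; n_eff = number of nonzero differences = 11.
Nonzero differences (with sign): -2, -6, -5, -5, -4, +5, -1, -5, -2, -6, -3
Step 2: Count signs: positive = 1, negative = 10.
Step 3: Under H0: P(positive) = 0.5, so the number of positives S ~ Bin(11, 0.5).
Step 4: Two-sided exact p-value = sum of Bin(11,0.5) probabilities at or below the observed probability = 0.011719.
Step 5: alpha = 0.1. reject H0.

n_eff = 11, pos = 1, neg = 10, p = 0.011719, reject H0.


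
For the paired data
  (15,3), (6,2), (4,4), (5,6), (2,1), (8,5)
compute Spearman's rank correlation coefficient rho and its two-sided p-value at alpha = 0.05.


Step 1: Rank x and y separately (midranks; no ties here).
rank(x): 15->6, 6->4, 4->2, 5->3, 2->1, 8->5
rank(y): 3->3, 2->2, 4->4, 6->6, 1->1, 5->5
Step 2: d_i = R_x(i) - R_y(i); compute d_i^2.
  (6-3)^2=9, (4-2)^2=4, (2-4)^2=4, (3-6)^2=9, (1-1)^2=0, (5-5)^2=0
sum(d^2) = 26.
Step 3: rho = 1 - 6*26 / (6*(6^2 - 1)) = 1 - 156/210 = 0.257143.
Step 4: Under H0, t = rho * sqrt((n-2)/(1-rho^2)) = 0.5322 ~ t(4).
Step 5: Two-sided p-value from the t-distribution with 4 df = 0.622787.
Step 6: alpha = 0.05. fail to reject H0.

rho = 0.2571, p = 0.622787, fail to reject H0 at alpha = 0.05.


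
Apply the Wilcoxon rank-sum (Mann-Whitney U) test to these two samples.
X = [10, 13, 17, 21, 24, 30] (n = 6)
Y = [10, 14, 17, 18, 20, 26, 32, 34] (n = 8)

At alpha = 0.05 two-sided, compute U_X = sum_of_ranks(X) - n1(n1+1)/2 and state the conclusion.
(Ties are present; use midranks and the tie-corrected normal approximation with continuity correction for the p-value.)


Step 1: Combine and sort all 14 observations; assign midranks.
sorted (value, group): (10,X), (10,Y), (13,X), (14,Y), (17,X), (17,Y), (18,Y), (20,Y), (21,X), (24,X), (26,Y), (30,X), (32,Y), (34,Y)
ranks: 10->1.5, 10->1.5, 13->3, 14->4, 17->5.5, 17->5.5, 18->7, 20->8, 21->9, 24->10, 26->11, 30->12, 32->13, 34->14
Step 2: Rank sum for X: R1 = 1.5 + 3 + 5.5 + 9 + 10 + 12 = 41.
Step 3: U_X = R1 - n1(n1+1)/2 = 41 - 6*7/2 = 41 - 21 = 20.
       U_Y = n1*n2 - U_X = 48 - 20 = 28.
Step 4: Ties are present, so use the tie-corrected normal approximation (with continuity correction) for the p-value.
Step 5: p-value = 0.650661; compare to alpha = 0.05. fail to reject H0.

U_X = 20, p = 0.650661, fail to reject H0 at alpha = 0.05.


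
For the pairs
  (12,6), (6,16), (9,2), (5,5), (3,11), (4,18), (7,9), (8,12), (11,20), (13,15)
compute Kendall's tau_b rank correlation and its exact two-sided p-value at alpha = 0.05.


Step 1: Enumerate the 45 unordered pairs (i,j) with i<j and classify each by sign(x_j-x_i) * sign(y_j-y_i).
  (1,2):dx=-6,dy=+10->D; (1,3):dx=-3,dy=-4->C; (1,4):dx=-7,dy=-1->C; (1,5):dx=-9,dy=+5->D
  (1,6):dx=-8,dy=+12->D; (1,7):dx=-5,dy=+3->D; (1,8):dx=-4,dy=+6->D; (1,9):dx=-1,dy=+14->D
  (1,10):dx=+1,dy=+9->C; (2,3):dx=+3,dy=-14->D; (2,4):dx=-1,dy=-11->C; (2,5):dx=-3,dy=-5->C
  (2,6):dx=-2,dy=+2->D; (2,7):dx=+1,dy=-7->D; (2,8):dx=+2,dy=-4->D; (2,9):dx=+5,dy=+4->C
  (2,10):dx=+7,dy=-1->D; (3,4):dx=-4,dy=+3->D; (3,5):dx=-6,dy=+9->D; (3,6):dx=-5,dy=+16->D
  (3,7):dx=-2,dy=+7->D; (3,8):dx=-1,dy=+10->D; (3,9):dx=+2,dy=+18->C; (3,10):dx=+4,dy=+13->C
  (4,5):dx=-2,dy=+6->D; (4,6):dx=-1,dy=+13->D; (4,7):dx=+2,dy=+4->C; (4,8):dx=+3,dy=+7->C
  (4,9):dx=+6,dy=+15->C; (4,10):dx=+8,dy=+10->C; (5,6):dx=+1,dy=+7->C; (5,7):dx=+4,dy=-2->D
  (5,8):dx=+5,dy=+1->C; (5,9):dx=+8,dy=+9->C; (5,10):dx=+10,dy=+4->C; (6,7):dx=+3,dy=-9->D
  (6,8):dx=+4,dy=-6->D; (6,9):dx=+7,dy=+2->C; (6,10):dx=+9,dy=-3->D; (7,8):dx=+1,dy=+3->C
  (7,9):dx=+4,dy=+11->C; (7,10):dx=+6,dy=+6->C; (8,9):dx=+3,dy=+8->C; (8,10):dx=+5,dy=+3->C
  (9,10):dx=+2,dy=-5->D
Step 2: C = 22, D = 23, total pairs = 45.
Step 3: tau = (C - D)/(n(n-1)/2) = (22 - 23)/45 = -0.022222.
Step 4: Exact two-sided p-value (enumerate n! = 3628800 permutations of y under H0): p = 1.000000.
Step 5: alpha = 0.05. fail to reject H0.

tau_b = -0.0222 (C=22, D=23), p = 1.000000, fail to reject H0.


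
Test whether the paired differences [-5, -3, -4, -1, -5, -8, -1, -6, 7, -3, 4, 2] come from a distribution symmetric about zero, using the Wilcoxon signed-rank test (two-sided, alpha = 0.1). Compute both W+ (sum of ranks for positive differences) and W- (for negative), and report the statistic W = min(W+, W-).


Step 1: Drop any zero differences (none here) and take |d_i|.
|d| = [5, 3, 4, 1, 5, 8, 1, 6, 7, 3, 4, 2]
Step 2: Midrank |d_i| (ties get averaged ranks).
ranks: |5|->8.5, |3|->4.5, |4|->6.5, |1|->1.5, |5|->8.5, |8|->12, |1|->1.5, |6|->10, |7|->11, |3|->4.5, |4|->6.5, |2|->3
Step 3: Attach original signs; sum ranks with positive sign and with negative sign.
W+ = 11 + 6.5 + 3 = 20.5
W- = 8.5 + 4.5 + 6.5 + 1.5 + 8.5 + 12 + 1.5 + 10 + 4.5 = 57.5
(Check: W+ + W- = 78 should equal n(n+1)/2 = 78.)
Step 4: Test statistic W = min(W+, W-) = 20.5.
Step 5: Ties in |d|, so use the tie-corrected normal approximation.
        E[W] = n(n+1)/4 = 12*13/4 = 39.
        Tie groups: |d|=1 (t=2), |d|=3 (t=2), |d|=4 (t=2), |d|=5 (t=2); sum(t^3 - t) = 24.
        Var[W] = n(n+1)(2n+1)/24 - sum(t^3-t)/48 = 3900/24 - 24/48 = 162.
        z = (W - E[W]) / sqrt(Var[W]) = (20.5 - 39) / 12.7279 = -1.4535.
        Two-sided p = 2*Phi(z) = 0.146086.
Step 6: alpha = 0.1. fail to reject H0.

W+ = 20.5, W- = 57.5, W = min = 20.5, p = 0.146086, fail to reject H0.


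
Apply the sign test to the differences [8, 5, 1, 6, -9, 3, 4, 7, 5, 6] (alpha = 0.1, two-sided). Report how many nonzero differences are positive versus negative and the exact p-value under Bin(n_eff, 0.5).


Step 1: Discard zero differences. Original n = 10; n_eff = number of nonzero differences = 10.
Nonzero differences (with sign): +8, +5, +1, +6, -9, +3, +4, +7, +5, +6
Step 2: Count signs: positive = 9, negative = 1.
Step 3: Under H0: P(positive) = 0.5, so the number of positives S ~ Bin(10, 0.5).
Step 4: Two-sided exact p-value = sum of Bin(10,0.5) probabilities at or below the observed probability = 0.021484.
Step 5: alpha = 0.1. reject H0.

n_eff = 10, pos = 9, neg = 1, p = 0.021484, reject H0.


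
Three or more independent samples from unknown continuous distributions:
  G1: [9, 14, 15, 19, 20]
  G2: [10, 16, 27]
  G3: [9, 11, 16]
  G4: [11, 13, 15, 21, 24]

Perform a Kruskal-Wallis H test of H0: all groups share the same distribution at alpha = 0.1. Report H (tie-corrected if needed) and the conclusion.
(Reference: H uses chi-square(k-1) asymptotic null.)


Step 1: Combine all N = 16 observations and assign midranks.
sorted (value, group, rank): (9,G1,1.5), (9,G3,1.5), (10,G2,3), (11,G3,4.5), (11,G4,4.5), (13,G4,6), (14,G1,7), (15,G1,8.5), (15,G4,8.5), (16,G2,10.5), (16,G3,10.5), (19,G1,12), (20,G1,13), (21,G4,14), (24,G4,15), (27,G2,16)
Step 2: Sum ranks within each group.
R_1 = 42 (n_1 = 5)
R_2 = 29.5 (n_2 = 3)
R_3 = 16.5 (n_3 = 3)
R_4 = 48 (n_4 = 5)
Step 3: H = 12/(N(N+1)) * sum(R_i^2/n_i) - 3(N+1)
     = 12/(16*17) * (42^2/5 + 29.5^2/3 + 16.5^2/3 + 48^2/5) - 3*17
     = 0.044118 * 1194.43 - 51
     = 1.695588.
Step 4: Ties present; correction factor C = 1 - 24/(16^3 - 16) = 0.994118. Corrected H = 1.695588 / 0.994118 = 1.705621.
Step 5: Under H0, H ~ chi^2(3); p-value = 0.635685.
Step 6: alpha = 0.1. fail to reject H0.

H = 1.7056, df = 3, p = 0.635685, fail to reject H0.


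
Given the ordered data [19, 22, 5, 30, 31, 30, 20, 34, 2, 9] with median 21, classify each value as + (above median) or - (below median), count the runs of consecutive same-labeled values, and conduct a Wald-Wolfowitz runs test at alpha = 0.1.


Step 1: Compute median = 21; label A = above, B = below.
Labels in order: BABAAABABB  (n_A = 5, n_B = 5)
Step 2: Count runs R = 7.
Step 3: Under H0 (random ordering), E[R] = 2*n_A*n_B/(n_A+n_B) + 1 = 2*5*5/10 + 1 = 6.0000.
        Var[R] = 2*n_A*n_B*(2*n_A*n_B - n_A - n_B) / ((n_A+n_B)^2 * (n_A+n_B-1)) = 2000/900 = 2.2222.
        SD[R] = 1.4907.
Step 4: Continuity-corrected z = (R - 0.5 - E[R]) / SD[R] = (7 - 0.5 - 6.0000) / 1.4907 = 0.3354.
Step 5: Two-sided p-value via normal approximation = 2*(1 - Phi(|z|)) = 0.737316.
Step 6: alpha = 0.1. fail to reject H0.

R = 7, z = 0.3354, p = 0.737316, fail to reject H0.


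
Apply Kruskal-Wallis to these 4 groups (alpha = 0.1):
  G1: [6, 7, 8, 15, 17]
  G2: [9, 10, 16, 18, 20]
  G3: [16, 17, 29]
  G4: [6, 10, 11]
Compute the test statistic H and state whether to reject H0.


Step 1: Combine all N = 16 observations and assign midranks.
sorted (value, group, rank): (6,G1,1.5), (6,G4,1.5), (7,G1,3), (8,G1,4), (9,G2,5), (10,G2,6.5), (10,G4,6.5), (11,G4,8), (15,G1,9), (16,G2,10.5), (16,G3,10.5), (17,G1,12.5), (17,G3,12.5), (18,G2,14), (20,G2,15), (29,G3,16)
Step 2: Sum ranks within each group.
R_1 = 30 (n_1 = 5)
R_2 = 51 (n_2 = 5)
R_3 = 39 (n_3 = 3)
R_4 = 16 (n_4 = 3)
Step 3: H = 12/(N(N+1)) * sum(R_i^2/n_i) - 3(N+1)
     = 12/(16*17) * (30^2/5 + 51^2/5 + 39^2/3 + 16^2/3) - 3*17
     = 0.044118 * 1292.53 - 51
     = 6.023529.
Step 4: Ties present; correction factor C = 1 - 24/(16^3 - 16) = 0.994118. Corrected H = 6.023529 / 0.994118 = 6.059172.
Step 5: Under H0, H ~ chi^2(3); p-value = 0.108767.
Step 6: alpha = 0.1. fail to reject H0.

H = 6.0592, df = 3, p = 0.108767, fail to reject H0.
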